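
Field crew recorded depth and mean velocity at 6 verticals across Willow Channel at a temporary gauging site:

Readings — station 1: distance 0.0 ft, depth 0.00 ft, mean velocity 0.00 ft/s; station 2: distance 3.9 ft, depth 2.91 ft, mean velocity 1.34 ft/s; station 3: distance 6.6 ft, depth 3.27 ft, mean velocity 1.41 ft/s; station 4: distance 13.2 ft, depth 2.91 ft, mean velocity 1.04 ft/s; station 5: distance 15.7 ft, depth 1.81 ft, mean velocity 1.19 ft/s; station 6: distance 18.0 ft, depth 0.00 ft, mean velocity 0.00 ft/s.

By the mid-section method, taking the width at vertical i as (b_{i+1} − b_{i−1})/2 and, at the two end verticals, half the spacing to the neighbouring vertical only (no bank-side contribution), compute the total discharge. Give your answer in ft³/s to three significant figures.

53.2 ft³/s

w_2 = (6.6 − 0.0)/2 = 3.3 ft; q_2 = 1.34 × 2.91 × 3.3 = 12.87 ft³/s
w_3 = (13.2 − 3.9)/2 = 4.65 ft; q_3 = 1.41 × 3.27 × 4.65 = 21.44 ft³/s
w_4 = (15.7 − 6.6)/2 = 4.55 ft; q_4 = 1.04 × 2.91 × 4.55 = 13.77 ft³/s
w_5 = (18.0 − 13.2)/2 = 2.4 ft; q_5 = 1.19 × 1.81 × 2.4 = 5.169 ft³/s
Stations 1, 6 contribute zero (depth or velocity is 0).
Q = Σ qᵢ = 53.25 ft³/s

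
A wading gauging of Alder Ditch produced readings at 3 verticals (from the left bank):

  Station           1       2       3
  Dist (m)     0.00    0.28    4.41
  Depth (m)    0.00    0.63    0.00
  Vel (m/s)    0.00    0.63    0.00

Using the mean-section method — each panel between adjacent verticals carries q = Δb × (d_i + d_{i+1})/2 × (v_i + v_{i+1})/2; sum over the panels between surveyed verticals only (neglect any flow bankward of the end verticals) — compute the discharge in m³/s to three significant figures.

0.438 m³/s

Panel 1-2: Δb = 0.28 m, d̄ = (0.00+0.63)/2 = 0.315, v̄ = (0.00+0.63)/2 = 0.315 → q = 0.28×0.315×0.315 = 0.02778 m³/s
Panel 2-3: Δb = 4.13 m, d̄ = (0.63+0.00)/2 = 0.315, v̄ = (0.63+0.00)/2 = 0.315 → q = 4.13×0.315×0.315 = 0.4098 m³/s
Q = Σ q = 0.4376 m³/s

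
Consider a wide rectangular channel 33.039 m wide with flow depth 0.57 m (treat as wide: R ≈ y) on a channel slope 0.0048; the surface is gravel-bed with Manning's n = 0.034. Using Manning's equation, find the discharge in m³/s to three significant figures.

26.4 m³/s

A = b·y = 33.039 × 0.57 = 18.83 m²
Wide channel: R ≈ y = 0.57 m
Q = (1/n)·A·R^(2/3)·S^(1/2) = (1/0.034) × 18.83 × 0.5700^(2/3) × 0.0048^(1/2) = 26.38 m³/s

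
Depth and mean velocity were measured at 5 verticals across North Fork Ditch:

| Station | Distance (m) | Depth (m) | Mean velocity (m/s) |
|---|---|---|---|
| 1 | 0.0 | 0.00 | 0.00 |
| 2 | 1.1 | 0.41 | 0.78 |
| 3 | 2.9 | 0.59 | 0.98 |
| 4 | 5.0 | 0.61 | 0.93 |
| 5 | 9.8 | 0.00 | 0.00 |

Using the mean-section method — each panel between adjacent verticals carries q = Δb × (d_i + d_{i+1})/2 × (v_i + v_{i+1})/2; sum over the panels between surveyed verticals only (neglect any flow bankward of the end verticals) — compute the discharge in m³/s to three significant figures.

2.76 m³/s

Panel 1-2: Δb = 1.1 m, d̄ = (0.00+0.41)/2 = 0.205, v̄ = (0.00+0.78)/2 = 0.39 → q = 1.1×0.205×0.39 = 0.08795 m³/s
Panel 2-3: Δb = 1.8 m, d̄ = (0.41+0.59)/2 = 0.5, v̄ = (0.78+0.98)/2 = 0.88 → q = 1.8×0.5×0.88 = 0.7920 m³/s
Panel 3-4: Δb = 2.1 m, d̄ = (0.59+0.61)/2 = 0.6, v̄ = (0.98+0.93)/2 = 0.955 → q = 2.1×0.6×0.955 = 1.203 m³/s
Panel 4-5: Δb = 4.8 m, d̄ = (0.61+0.00)/2 = 0.305, v̄ = (0.93+0.00)/2 = 0.465 → q = 4.8×0.305×0.465 = 0.6808 m³/s
Q = Σ q = 2.764 m³/s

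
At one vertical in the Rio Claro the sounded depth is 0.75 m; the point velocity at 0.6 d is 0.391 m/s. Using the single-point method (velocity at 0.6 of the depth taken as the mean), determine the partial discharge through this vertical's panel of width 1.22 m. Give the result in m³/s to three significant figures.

0.358 m³/s

v̄ = v₀.₆ = 0.391 m/s
q = v̄ × d × w = 0.3910 × 0.75 × 1.22 = 0.3578 m³/s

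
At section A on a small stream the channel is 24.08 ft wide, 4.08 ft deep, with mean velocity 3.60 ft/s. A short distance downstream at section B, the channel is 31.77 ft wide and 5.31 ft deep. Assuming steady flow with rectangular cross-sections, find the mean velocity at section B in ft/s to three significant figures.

2.10 ft/s

Q = A₁V₁ = (24.08×4.08) × 3.60 = 353.7 ft³/s
A₂ = 31.77 × 5.31 = 168.7 ft²
V₂ = Q/A₂ = 353.7/168.7 = 2.097 ft/s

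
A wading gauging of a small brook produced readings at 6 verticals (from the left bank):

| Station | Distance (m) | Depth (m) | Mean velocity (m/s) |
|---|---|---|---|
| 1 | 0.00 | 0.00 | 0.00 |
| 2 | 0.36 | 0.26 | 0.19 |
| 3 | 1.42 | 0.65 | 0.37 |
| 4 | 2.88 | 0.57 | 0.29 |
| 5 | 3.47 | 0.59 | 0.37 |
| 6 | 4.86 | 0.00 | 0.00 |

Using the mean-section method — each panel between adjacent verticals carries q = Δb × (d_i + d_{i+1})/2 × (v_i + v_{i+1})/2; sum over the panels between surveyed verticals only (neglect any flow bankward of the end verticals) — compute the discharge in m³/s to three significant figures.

Panel 1-2: Δb = 0.36 m, d̄ = (0.00+0.26)/2 = 0.13, v̄ = (0.00+0.19)/2 = 0.095 → q = 0.36×0.13×0.095 = 0.004446 m³/s
Panel 2-3: Δb = 1.06 m, d̄ = (0.26+0.65)/2 = 0.455, v̄ = (0.19+0.37)/2 = 0.28 → q = 1.06×0.455×0.28 = 0.1350 m³/s
Panel 3-4: Δb = 1.46 m, d̄ = (0.65+0.57)/2 = 0.61, v̄ = (0.37+0.29)/2 = 0.33 → q = 1.46×0.61×0.33 = 0.2939 m³/s
Panel 4-5: Δb = 0.59 m, d̄ = (0.57+0.59)/2 = 0.58, v̄ = (0.29+0.37)/2 = 0.33 → q = 0.59×0.58×0.33 = 0.1129 m³/s
Panel 5-6: Δb = 1.39 m, d̄ = (0.59+0.00)/2 = 0.295, v̄ = (0.37+0.00)/2 = 0.185 → q = 1.39×0.295×0.185 = 0.07586 m³/s
Q = Σ q = 0.6222 m³/s

0.622 m³/s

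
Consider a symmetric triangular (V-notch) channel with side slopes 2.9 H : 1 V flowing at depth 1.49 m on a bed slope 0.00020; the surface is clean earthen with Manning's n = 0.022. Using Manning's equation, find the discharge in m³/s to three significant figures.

3.28 m³/s

A = z·y² = 2.9×1.49² = 6.438 m²
P = 2y√(1+z²) = 2×1.49×√(1+2.9²) = 9.141 m
R = A/P = 6.438/9.141 = 0.7043 m
Q = (1/n)·A·R^(2/3)·S^(1/2) = (1/0.022) × 6.438 × 0.7043^(2/3) × 0.00020^(1/2) = 3.276 m³/s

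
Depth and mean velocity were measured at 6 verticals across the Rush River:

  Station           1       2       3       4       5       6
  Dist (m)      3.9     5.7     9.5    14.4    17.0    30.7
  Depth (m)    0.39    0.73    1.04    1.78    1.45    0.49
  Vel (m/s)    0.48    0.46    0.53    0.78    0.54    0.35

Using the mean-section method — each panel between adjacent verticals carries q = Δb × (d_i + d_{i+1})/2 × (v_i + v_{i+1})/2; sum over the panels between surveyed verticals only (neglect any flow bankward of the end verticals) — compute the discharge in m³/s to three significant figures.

15.3 m³/s

Panel 1-2: Δb = 1.8 m, d̄ = (0.39+0.73)/2 = 0.56, v̄ = (0.48+0.46)/2 = 0.47 → q = 1.8×0.56×0.47 = 0.4738 m³/s
Panel 2-3: Δb = 3.8 m, d̄ = (0.73+1.04)/2 = 0.885, v̄ = (0.46+0.53)/2 = 0.495 → q = 3.8×0.885×0.495 = 1.665 m³/s
Panel 3-4: Δb = 4.9 m, d̄ = (1.04+1.78)/2 = 1.41, v̄ = (0.53+0.78)/2 = 0.655 → q = 4.9×1.41×0.655 = 4.525 m³/s
Panel 4-5: Δb = 2.6 m, d̄ = (1.78+1.45)/2 = 1.615, v̄ = (0.78+0.54)/2 = 0.66 → q = 2.6×1.615×0.66 = 2.771 m³/s
Panel 5-6: Δb = 13.7 m, d̄ = (1.45+0.49)/2 = 0.97, v̄ = (0.54+0.35)/2 = 0.445 → q = 13.7×0.97×0.445 = 5.914 m³/s
Q = Σ q = 15.35 m³/s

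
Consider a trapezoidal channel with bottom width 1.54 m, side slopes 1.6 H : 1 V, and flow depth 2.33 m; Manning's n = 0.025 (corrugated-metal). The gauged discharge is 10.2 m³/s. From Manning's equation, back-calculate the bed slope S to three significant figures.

A = (b + z·y)·y = (1.54 + 1.6×2.33)×2.33 = 12.27 m²
P = b + 2y√(1+z²) = 1.54 + 2×2.33×√(1+1.6²) = 10.33 m
R = A/P = 12.27/10.33 = 1.188 m
S = (Q·n / (1·A·R^(2/3)))² = (10.2×0.025 / (1×12.27×1.122))² = 0.0003430

0.000343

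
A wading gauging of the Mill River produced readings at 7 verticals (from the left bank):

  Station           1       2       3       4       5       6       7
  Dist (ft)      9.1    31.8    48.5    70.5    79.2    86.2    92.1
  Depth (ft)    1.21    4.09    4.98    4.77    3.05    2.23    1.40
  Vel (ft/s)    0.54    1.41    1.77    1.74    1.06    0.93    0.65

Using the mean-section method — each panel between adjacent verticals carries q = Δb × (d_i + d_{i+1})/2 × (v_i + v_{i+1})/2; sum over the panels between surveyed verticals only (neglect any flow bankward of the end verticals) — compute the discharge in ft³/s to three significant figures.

442 ft³/s

Panel 1-2: Δb = 22.7 ft, d̄ = (1.21+4.09)/2 = 2.65, v̄ = (0.54+1.41)/2 = 0.975 → q = 22.7×2.65×0.975 = 58.65 ft³/s
Panel 2-3: Δb = 16.7 ft, d̄ = (4.09+4.98)/2 = 4.535, v̄ = (1.41+1.77)/2 = 1.59 → q = 16.7×4.535×1.59 = 120.4 ft³/s
Panel 3-4: Δb = 22 ft, d̄ = (4.98+4.77)/2 = 4.875, v̄ = (1.77+1.74)/2 = 1.755 → q = 22×4.875×1.755 = 188.2 ft³/s
Panel 4-5: Δb = 8.7 ft, d̄ = (4.77+3.05)/2 = 3.91, v̄ = (1.74+1.06)/2 = 1.4 → q = 8.7×3.91×1.4 = 47.62 ft³/s
Panel 5-6: Δb = 7 ft, d̄ = (3.05+2.23)/2 = 2.64, v̄ = (1.06+0.93)/2 = 0.995 → q = 7×2.64×0.995 = 18.39 ft³/s
Panel 6-7: Δb = 5.9 ft, d̄ = (2.23+1.40)/2 = 1.815, v̄ = (0.93+0.65)/2 = 0.79 → q = 5.9×1.815×0.79 = 8.460 ft³/s
Q = Σ q = 441.8 ft³/s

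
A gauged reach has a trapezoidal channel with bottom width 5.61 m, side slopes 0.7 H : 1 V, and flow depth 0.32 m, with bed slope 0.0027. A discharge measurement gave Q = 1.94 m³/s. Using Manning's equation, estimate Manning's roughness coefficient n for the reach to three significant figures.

0.0220

A = (b + z·y)·y = (5.61 + 0.7×0.32)×0.32 = 1.867 m²
P = b + 2y√(1+z²) = 5.61 + 2×0.32×√(1+0.7²) = 6.391 m
R = A/P = 1.867/6.391 = 0.2921 m
n = (1/Q)·A·R^(2/3)·S^(1/2) = (1/1.94) × 1.867 × 0.4402 × 0.05196 = 0.02201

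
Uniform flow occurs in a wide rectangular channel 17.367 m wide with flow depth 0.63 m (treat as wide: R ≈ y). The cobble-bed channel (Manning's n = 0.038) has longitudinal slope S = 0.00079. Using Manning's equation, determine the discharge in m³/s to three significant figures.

5.95 m³/s

A = b·y = 17.367 × 0.63 = 10.94 m²
Wide channel: R ≈ y = 0.63 m
Q = (1/n)·A·R^(2/3)·S^(1/2) = (1/0.038) × 10.94 × 0.6300^(2/3) × 0.00079^(1/2) = 5.947 m³/s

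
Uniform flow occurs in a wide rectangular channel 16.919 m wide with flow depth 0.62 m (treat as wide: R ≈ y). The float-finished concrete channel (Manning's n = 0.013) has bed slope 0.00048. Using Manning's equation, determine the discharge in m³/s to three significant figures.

12.9 m³/s

A = b·y = 16.919 × 0.62 = 10.49 m²
Wide channel: R ≈ y = 0.62 m
Q = (1/n)·A·R^(2/3)·S^(1/2) = (1/0.013) × 10.49 × 0.6200^(2/3) × 0.00048^(1/2) = 12.85 m³/s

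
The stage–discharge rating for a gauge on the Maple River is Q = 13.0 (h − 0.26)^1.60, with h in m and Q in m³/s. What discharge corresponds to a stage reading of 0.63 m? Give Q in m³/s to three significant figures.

Q = 13.0 × (0.63 − 0.26)^1.60 = 13.0 × 0.37^1.60 = 2.649 m³/s

2.65 m³/s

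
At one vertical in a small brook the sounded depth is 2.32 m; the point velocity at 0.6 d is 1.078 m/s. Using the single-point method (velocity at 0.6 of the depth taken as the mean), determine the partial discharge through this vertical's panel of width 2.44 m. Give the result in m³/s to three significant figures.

6.10 m³/s

v̄ = v₀.₆ = 1.078 m/s
q = v̄ × d × w = 1.078 × 2.32 × 2.44 = 6.102 m³/s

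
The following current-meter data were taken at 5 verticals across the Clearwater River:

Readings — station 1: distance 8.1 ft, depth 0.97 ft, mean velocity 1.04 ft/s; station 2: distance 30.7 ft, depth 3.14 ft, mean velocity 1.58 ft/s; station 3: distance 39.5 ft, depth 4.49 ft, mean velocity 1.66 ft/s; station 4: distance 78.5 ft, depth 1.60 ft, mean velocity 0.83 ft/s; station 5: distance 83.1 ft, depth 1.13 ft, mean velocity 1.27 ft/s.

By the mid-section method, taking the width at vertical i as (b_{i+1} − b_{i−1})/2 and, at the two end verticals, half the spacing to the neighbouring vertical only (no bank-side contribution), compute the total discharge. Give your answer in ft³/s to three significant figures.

w_1 = (30.7 − 8.1)/2 = 11.3 ft; q_1 = 1.04 × 0.97 × 11.3 = 11.40 ft³/s
w_2 = (39.5 − 8.1)/2 = 15.7 ft; q_2 = 1.58 × 3.14 × 15.7 = 77.89 ft³/s
w_3 = (78.5 − 30.7)/2 = 23.9 ft; q_3 = 1.66 × 4.49 × 23.9 = 178.1 ft³/s
w_4 = (83.1 − 39.5)/2 = 21.8 ft; q_4 = 0.83 × 1.60 × 21.8 = 28.95 ft³/s
w_5 = (83.1 − 78.5)/2 = 2.3 ft; q_5 = 1.27 × 1.13 × 2.3 = 3.301 ft³/s
Q = Σ qᵢ = 299.7 ft³/s

300 ft³/s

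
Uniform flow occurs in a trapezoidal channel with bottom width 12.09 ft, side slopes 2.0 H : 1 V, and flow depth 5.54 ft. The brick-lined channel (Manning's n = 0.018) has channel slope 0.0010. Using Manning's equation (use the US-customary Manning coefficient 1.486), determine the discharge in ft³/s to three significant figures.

A = (b + z·y)·y = (12.09 + 2.0×5.54)×5.54 = 128.4 ft²
P = b + 2y√(1+z²) = 12.09 + 2×5.54×√(1+2.0²) = 36.87 ft
R = A/P = 128.4/36.87 = 3.482 ft
Q = (1.486/n)·A·R^(2/3)·S^(1/2) = (1.486/0.018) × 128.4 × 3.482^(2/3) × 0.0010^(1/2) = 769.8 ft³/s

770 ft³/s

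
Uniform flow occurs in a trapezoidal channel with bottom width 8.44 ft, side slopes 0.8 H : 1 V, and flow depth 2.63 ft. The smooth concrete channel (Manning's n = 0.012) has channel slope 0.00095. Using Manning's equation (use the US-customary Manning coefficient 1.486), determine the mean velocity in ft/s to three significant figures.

A = (b + z·y)·y = (8.44 + 0.8×2.63)×2.63 = 27.73 ft²
P = b + 2y√(1+z²) = 8.44 + 2×2.63×√(1+0.8²) = 15.18 ft
R = A/P = 27.73/15.18 = 1.827 ft
Q = (1.486/n)·A·R^(2/3)·S^(1/2) = (1.486/0.012) × 27.73 × 1.827^(2/3) × 0.00095^(1/2) = 158.2 ft³/s
V = Q/A = 158.2/27.73 = 5.705 ft/s

5.70 ft/s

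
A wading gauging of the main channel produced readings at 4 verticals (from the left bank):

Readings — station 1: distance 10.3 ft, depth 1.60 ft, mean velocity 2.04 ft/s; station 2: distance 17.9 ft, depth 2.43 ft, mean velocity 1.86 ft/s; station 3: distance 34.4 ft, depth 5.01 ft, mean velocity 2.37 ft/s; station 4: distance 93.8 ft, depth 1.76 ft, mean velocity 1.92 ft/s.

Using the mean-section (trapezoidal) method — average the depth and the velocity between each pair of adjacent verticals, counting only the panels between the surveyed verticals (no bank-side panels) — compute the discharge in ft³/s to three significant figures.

Panel 1-2: Δb = 7.6 ft, d̄ = (1.60+2.43)/2 = 2.015, v̄ = (2.04+1.86)/2 = 1.95 → q = 7.6×2.015×1.95 = 29.86 ft³/s
Panel 2-3: Δb = 16.5 ft, d̄ = (2.43+5.01)/2 = 3.72, v̄ = (1.86+2.37)/2 = 2.115 → q = 16.5×3.72×2.115 = 129.8 ft³/s
Panel 3-4: Δb = 59.4 ft, d̄ = (5.01+1.76)/2 = 3.385, v̄ = (2.37+1.92)/2 = 2.145 → q = 59.4×3.385×2.145 = 431.3 ft³/s
Q = Σ q = 591.0 ft³/s

591 ft³/s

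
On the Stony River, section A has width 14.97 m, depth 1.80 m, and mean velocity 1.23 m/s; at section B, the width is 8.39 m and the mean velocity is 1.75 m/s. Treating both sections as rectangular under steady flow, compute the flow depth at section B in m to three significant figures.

2.26 m

Q = A₁V₁ = (14.97×1.80) × 1.23 = 33.14 m³/s
d₂ = Q/(b₂ V₂) = 33.14/(8.39×1.75) = 2.257 m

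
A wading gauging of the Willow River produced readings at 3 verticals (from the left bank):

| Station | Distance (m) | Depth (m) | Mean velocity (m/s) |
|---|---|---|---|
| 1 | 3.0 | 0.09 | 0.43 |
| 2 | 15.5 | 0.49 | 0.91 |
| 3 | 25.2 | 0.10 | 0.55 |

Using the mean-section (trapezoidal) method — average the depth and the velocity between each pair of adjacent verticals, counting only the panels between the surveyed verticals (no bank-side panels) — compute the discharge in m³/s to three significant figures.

4.52 m³/s

Panel 1-2: Δb = 12.5 m, d̄ = (0.09+0.49)/2 = 0.29, v̄ = (0.43+0.91)/2 = 0.67 → q = 12.5×0.29×0.67 = 2.429 m³/s
Panel 2-3: Δb = 9.7 m, d̄ = (0.49+0.10)/2 = 0.295, v̄ = (0.91+0.55)/2 = 0.73 → q = 9.7×0.295×0.73 = 2.089 m³/s
Q = Σ q = 4.518 m³/s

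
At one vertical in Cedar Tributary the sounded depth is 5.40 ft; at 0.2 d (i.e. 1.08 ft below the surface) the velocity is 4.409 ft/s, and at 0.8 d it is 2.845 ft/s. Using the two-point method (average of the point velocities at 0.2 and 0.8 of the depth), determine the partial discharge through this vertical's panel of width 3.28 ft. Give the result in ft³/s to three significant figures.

64.2 ft³/s

v̄ = (4.409 + 2.845) / 2 = 3.627 ft/s
q = v̄ × d × w = 3.627 × 5.40 × 3.28 = 64.24 ft³/s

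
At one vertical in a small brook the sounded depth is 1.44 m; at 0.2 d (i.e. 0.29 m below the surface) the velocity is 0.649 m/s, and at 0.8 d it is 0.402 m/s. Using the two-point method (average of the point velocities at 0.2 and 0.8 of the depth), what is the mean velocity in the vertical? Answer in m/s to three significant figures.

0.526 m/s

v̄ = (0.649 + 0.402) / 2 = 0.5255 m/s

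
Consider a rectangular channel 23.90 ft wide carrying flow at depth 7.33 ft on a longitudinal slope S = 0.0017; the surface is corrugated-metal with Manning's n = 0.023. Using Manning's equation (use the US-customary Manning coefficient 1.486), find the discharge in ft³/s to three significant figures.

A = b·y = 23.90 × 7.33 = 175.2 ft²
P = b + 2y = 23.90 + 2×7.33 = 38.56 ft
R = A/P = 175.2/38.56 = 4.543 ft
Q = (1.486/n)·A·R^(2/3)·S^(1/2) = (1.486/0.023) × 175.2 × 4.543^(2/3) × 0.0017^(1/2) = 1280 ft³/s

1280 ft³/s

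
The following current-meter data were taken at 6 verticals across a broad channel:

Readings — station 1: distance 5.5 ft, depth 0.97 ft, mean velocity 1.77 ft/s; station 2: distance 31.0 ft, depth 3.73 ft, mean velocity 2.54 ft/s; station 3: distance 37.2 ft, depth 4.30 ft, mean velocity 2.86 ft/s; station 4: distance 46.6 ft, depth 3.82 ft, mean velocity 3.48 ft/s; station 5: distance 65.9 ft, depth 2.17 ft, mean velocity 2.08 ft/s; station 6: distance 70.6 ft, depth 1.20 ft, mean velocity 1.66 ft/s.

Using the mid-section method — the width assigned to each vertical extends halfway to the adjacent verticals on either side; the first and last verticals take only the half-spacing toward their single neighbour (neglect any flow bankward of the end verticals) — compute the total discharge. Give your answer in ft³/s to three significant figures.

518 ft³/s

w_1 = (31.0 − 5.5)/2 = 12.75 ft; q_1 = 1.77 × 0.97 × 12.75 = 21.89 ft³/s
w_2 = (37.2 − 5.5)/2 = 15.85 ft; q_2 = 2.54 × 3.73 × 15.85 = 150.2 ft³/s
w_3 = (46.6 − 31.0)/2 = 7.8 ft; q_3 = 2.86 × 4.30 × 7.8 = 95.92 ft³/s
w_4 = (65.9 − 37.2)/2 = 14.35 ft; q_4 = 3.48 × 3.82 × 14.35 = 190.8 ft³/s
w_5 = (70.6 − 46.6)/2 = 12 ft; q_5 = 2.08 × 2.17 × 12 = 54.16 ft³/s
w_6 = (70.6 − 65.9)/2 = 2.35 ft; q_6 = 1.66 × 1.20 × 2.35 = 4.681 ft³/s
Q = Σ qᵢ = 517.6 ft³/s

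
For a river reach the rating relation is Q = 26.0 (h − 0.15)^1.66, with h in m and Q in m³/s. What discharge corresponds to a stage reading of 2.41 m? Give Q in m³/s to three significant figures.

101 m³/s

Q = 26.0 × (2.41 − 0.15)^1.66 = 26.0 × 2.26^1.66 = 100.6 m³/s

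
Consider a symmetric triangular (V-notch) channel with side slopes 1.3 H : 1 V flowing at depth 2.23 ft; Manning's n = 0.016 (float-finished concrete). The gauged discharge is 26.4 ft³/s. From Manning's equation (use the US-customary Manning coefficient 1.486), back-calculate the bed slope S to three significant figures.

0.00228

A = z·y² = 1.3×2.23² = 6.465 ft²
P = 2y√(1+z²) = 2×2.23×√(1+1.3²) = 7.315 ft
R = A/P = 6.465/7.315 = 0.8838 ft
S = (Q·n / (1.486·A·R^(2/3)))² = (26.4×0.016 / (1.486×6.465×0.9209))² = 0.002280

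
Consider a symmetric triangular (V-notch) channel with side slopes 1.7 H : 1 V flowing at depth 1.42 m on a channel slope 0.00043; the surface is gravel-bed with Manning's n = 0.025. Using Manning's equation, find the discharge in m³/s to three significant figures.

A = z·y² = 1.7×1.42² = 3.428 m²
P = 2y√(1+z²) = 2×1.42×√(1+1.7²) = 5.601 m
R = A/P = 3.428/5.601 = 0.6120 m
Q = (1/n)·A·R^(2/3)·S^(1/2) = (1/0.025) × 3.428 × 0.6120^(2/3) × 0.00043^(1/2) = 2.049 m³/s

2.05 m³/s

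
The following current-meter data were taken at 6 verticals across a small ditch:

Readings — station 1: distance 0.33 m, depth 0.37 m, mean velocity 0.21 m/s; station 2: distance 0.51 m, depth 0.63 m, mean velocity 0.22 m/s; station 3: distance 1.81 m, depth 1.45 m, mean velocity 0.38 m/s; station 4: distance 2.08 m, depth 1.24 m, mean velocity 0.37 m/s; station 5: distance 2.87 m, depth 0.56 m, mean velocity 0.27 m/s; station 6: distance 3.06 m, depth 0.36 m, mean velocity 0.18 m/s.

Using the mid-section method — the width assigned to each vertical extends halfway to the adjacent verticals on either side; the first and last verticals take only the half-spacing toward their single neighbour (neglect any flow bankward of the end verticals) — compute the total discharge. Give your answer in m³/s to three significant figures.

w_1 = (0.51 − 0.33)/2 = 0.09 m; q_1 = 0.21 × 0.37 × 0.09 = 0.006993 m³/s
w_2 = (1.81 − 0.33)/2 = 0.74 m; q_2 = 0.22 × 0.63 × 0.74 = 0.1026 m³/s
w_3 = (2.08 − 0.51)/2 = 0.785 m; q_3 = 0.38 × 1.45 × 0.785 = 0.4325 m³/s
w_4 = (2.87 − 1.81)/2 = 0.53 m; q_4 = 0.37 × 1.24 × 0.53 = 0.2432 m³/s
w_5 = (3.06 − 2.08)/2 = 0.49 m; q_5 = 0.27 × 0.56 × 0.49 = 0.07409 m³/s
w_6 = (3.06 − 2.87)/2 = 0.095 m; q_6 = 0.18 × 0.36 × 0.095 = 0.006156 m³/s
Q = Σ qᵢ = 0.8655 m³/s

0.866 m³/s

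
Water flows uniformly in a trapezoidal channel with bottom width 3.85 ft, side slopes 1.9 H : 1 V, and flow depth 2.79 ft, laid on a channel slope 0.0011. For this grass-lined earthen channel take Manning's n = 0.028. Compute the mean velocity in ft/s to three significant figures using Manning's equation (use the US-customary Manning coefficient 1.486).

A = (b + z·y)·y = (3.85 + 1.9×2.79)×2.79 = 25.53 ft²
P = b + 2y√(1+z²) = 3.85 + 2×2.79×√(1+1.9²) = 15.83 ft
R = A/P = 25.53/15.83 = 1.613 ft
Q = (1.486/n)·A·R^(2/3)·S^(1/2) = (1.486/0.028) × 25.53 × 1.613^(2/3) × 0.0011^(1/2) = 61.80 ft³/s
V = Q/A = 61.80/25.53 = 2.421 ft/s

2.42 ft/s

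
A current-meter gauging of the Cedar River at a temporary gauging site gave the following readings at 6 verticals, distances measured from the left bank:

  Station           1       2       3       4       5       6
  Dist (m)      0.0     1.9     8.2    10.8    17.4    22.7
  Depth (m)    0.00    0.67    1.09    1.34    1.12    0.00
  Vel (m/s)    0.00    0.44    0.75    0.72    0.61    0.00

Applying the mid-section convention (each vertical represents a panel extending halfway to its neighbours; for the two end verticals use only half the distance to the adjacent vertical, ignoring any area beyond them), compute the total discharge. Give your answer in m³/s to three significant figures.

w_2 = (8.2 − 0.0)/2 = 4.1 m; q_2 = 0.44 × 0.67 × 4.1 = 1.209 m³/s
w_3 = (10.8 − 1.9)/2 = 4.45 m; q_3 = 0.75 × 1.09 × 4.45 = 3.638 m³/s
w_4 = (17.4 − 8.2)/2 = 4.6 m; q_4 = 0.72 × 1.34 × 4.6 = 4.438 m³/s
w_5 = (22.7 − 10.8)/2 = 5.95 m; q_5 = 0.61 × 1.12 × 5.95 = 4.065 m³/s
Stations 1, 6 contribute zero (depth or velocity is 0).
Q = Σ qᵢ = 13.35 m³/s

13.3 m³/s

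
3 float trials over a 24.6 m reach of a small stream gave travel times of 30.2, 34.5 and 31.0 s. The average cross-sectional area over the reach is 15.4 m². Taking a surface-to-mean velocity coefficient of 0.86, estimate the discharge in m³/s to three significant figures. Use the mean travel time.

10.2 m³/s

t̄ = (30.2 + 34.5 + 31.0) / 3 = 31.9 s
v_surface = L / t̄ = 24.6 / 31.9 = 0.7712 m/s
v_mean = 0.86 × 0.7712 = 0.6632 m/s
Q = A × v_mean = 15.4 × 0.6632 = 10.21 m³/s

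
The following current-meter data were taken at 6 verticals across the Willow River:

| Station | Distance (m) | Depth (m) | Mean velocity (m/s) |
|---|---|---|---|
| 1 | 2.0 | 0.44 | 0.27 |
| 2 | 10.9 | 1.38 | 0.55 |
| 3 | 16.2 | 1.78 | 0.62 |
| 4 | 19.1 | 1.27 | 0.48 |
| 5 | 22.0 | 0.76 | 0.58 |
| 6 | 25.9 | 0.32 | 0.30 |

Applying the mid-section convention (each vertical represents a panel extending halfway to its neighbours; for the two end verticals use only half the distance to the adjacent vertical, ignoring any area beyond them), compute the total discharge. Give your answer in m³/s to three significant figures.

w_1 = (10.9 − 2.0)/2 = 4.45 m; q_1 = 0.27 × 0.44 × 4.45 = 0.5287 m³/s
w_2 = (16.2 − 2.0)/2 = 7.1 m; q_2 = 0.55 × 1.38 × 7.1 = 5.389 m³/s
w_3 = (19.1 − 10.9)/2 = 4.1 m; q_3 = 0.62 × 1.78 × 4.1 = 4.525 m³/s
w_4 = (22.0 − 16.2)/2 = 2.9 m; q_4 = 0.48 × 1.27 × 2.9 = 1.768 m³/s
w_5 = (25.9 − 19.1)/2 = 3.4 m; q_5 = 0.58 × 0.76 × 3.4 = 1.499 m³/s
w_6 = (25.9 − 22.0)/2 = 1.95 m; q_6 = 0.30 × 0.32 × 1.95 = 0.1872 m³/s
Q = Σ qᵢ = 13.90 m³/s

13.9 m³/s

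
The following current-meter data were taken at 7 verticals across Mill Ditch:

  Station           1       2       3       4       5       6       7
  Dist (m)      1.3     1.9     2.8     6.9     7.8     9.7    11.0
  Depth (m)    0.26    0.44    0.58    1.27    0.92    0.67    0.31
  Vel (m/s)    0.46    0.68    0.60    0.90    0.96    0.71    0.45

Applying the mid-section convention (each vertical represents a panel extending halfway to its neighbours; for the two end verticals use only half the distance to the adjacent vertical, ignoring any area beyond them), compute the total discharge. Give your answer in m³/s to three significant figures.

6.08 m³/s

w_1 = (1.9 − 1.3)/2 = 0.3 m; q_1 = 0.46 × 0.26 × 0.3 = 0.03588 m³/s
w_2 = (2.8 − 1.3)/2 = 0.75 m; q_2 = 0.68 × 0.44 × 0.75 = 0.2244 m³/s
w_3 = (6.9 − 1.9)/2 = 2.5 m; q_3 = 0.60 × 0.58 × 2.5 = 0.8700 m³/s
w_4 = (7.8 − 2.8)/2 = 2.5 m; q_4 = 0.90 × 1.27 × 2.5 = 2.858 m³/s
w_5 = (9.7 − 6.9)/2 = 1.4 m; q_5 = 0.96 × 0.92 × 1.4 = 1.236 m³/s
w_6 = (11.0 − 7.8)/2 = 1.6 m; q_6 = 0.71 × 0.67 × 1.6 = 0.7611 m³/s
w_7 = (11.0 − 9.7)/2 = 0.65 m; q_7 = 0.45 × 0.31 × 0.65 = 0.09068 m³/s
Q = Σ qᵢ = 6.076 m³/s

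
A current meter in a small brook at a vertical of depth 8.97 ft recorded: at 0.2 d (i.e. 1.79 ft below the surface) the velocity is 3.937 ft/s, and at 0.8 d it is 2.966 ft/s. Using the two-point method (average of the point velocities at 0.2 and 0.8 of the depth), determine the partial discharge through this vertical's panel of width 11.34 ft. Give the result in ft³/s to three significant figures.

v̄ = (3.937 + 2.966) / 2 = 3.452 ft/s
q = v̄ × d × w = 3.452 × 8.97 × 11.34 = 351.1 ft³/s

351 ft³/s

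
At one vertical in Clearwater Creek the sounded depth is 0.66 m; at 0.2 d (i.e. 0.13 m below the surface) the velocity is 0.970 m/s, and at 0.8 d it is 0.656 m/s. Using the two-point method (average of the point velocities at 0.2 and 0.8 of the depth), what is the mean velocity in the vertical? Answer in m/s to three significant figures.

v̄ = (0.970 + 0.656) / 2 = 0.8130 m/s

0.813 m/s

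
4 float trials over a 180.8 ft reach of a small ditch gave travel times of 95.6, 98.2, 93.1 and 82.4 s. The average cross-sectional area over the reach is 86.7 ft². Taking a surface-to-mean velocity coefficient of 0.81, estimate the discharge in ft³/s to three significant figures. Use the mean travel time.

t̄ = (95.6 + 98.2 + 93.1 + 82.4) / 4 = 92.325 s
v_surface = L / t̄ = 180.8 / 92.325 = 1.958 ft/s
v_mean = 0.81 × 1.958 = 1.586 ft/s
Q = A × v_mean = 86.7 × 1.586 = 137.5 ft³/s

138 ft³/s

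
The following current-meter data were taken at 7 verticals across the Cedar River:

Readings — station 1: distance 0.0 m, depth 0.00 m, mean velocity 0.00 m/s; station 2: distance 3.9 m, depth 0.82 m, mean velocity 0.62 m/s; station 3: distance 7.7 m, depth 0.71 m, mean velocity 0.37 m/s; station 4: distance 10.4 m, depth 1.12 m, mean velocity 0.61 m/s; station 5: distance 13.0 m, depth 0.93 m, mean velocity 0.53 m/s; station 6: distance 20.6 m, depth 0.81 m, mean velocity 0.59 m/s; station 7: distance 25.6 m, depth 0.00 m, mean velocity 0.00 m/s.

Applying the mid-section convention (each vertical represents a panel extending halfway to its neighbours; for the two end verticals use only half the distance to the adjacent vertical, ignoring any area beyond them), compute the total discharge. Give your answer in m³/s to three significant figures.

10.1 m³/s

w_2 = (7.7 − 0.0)/2 = 3.85 m; q_2 = 0.62 × 0.82 × 3.85 = 1.957 m³/s
w_3 = (10.4 − 3.9)/2 = 3.25 m; q_3 = 0.37 × 0.71 × 3.25 = 0.8538 m³/s
w_4 = (13.0 − 7.7)/2 = 2.65 m; q_4 = 0.61 × 1.12 × 2.65 = 1.810 m³/s
w_5 = (20.6 − 10.4)/2 = 5.1 m; q_5 = 0.53 × 0.93 × 5.1 = 2.514 m³/s
w_6 = (25.6 − 13.0)/2 = 6.3 m; q_6 = 0.59 × 0.81 × 6.3 = 3.011 m³/s
Stations 1, 7 contribute zero (depth or velocity is 0).
Q = Σ qᵢ = 10.15 m³/s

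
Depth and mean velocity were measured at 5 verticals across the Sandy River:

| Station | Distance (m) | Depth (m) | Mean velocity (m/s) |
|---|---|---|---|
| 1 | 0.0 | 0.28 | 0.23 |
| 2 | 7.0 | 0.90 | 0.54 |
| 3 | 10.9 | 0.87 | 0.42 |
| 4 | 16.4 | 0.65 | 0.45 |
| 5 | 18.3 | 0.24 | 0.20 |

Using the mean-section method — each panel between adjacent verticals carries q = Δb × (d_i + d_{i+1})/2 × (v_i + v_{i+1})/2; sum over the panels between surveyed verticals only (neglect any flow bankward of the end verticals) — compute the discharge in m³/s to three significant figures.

5.34 m³/s

Panel 1-2: Δb = 7 m, d̄ = (0.28+0.90)/2 = 0.59, v̄ = (0.23+0.54)/2 = 0.385 → q = 7×0.59×0.385 = 1.590 m³/s
Panel 2-3: Δb = 3.9 m, d̄ = (0.90+0.87)/2 = 0.885, v̄ = (0.54+0.42)/2 = 0.48 → q = 3.9×0.885×0.48 = 1.657 m³/s
Panel 3-4: Δb = 5.5 m, d̄ = (0.87+0.65)/2 = 0.76, v̄ = (0.42+0.45)/2 = 0.435 → q = 5.5×0.76×0.435 = 1.818 m³/s
Panel 4-5: Δb = 1.9 m, d̄ = (0.65+0.24)/2 = 0.445, v̄ = (0.45+0.20)/2 = 0.325 → q = 1.9×0.445×0.325 = 0.2748 m³/s
Q = Σ q = 5.340 m³/s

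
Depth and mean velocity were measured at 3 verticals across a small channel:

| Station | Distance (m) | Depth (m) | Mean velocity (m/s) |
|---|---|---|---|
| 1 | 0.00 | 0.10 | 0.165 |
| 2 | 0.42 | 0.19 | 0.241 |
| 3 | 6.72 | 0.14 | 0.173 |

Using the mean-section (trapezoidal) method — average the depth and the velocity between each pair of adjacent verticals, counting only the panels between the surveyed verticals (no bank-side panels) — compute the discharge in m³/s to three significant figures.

0.228 m³/s

Panel 1-2: Δb = 0.42 m, d̄ = (0.10+0.19)/2 = 0.145, v̄ = (0.165+0.241)/2 = 0.203 → q = 0.42×0.145×0.203 = 0.01236 m³/s
Panel 2-3: Δb = 6.3 m, d̄ = (0.19+0.14)/2 = 0.165, v̄ = (0.241+0.173)/2 = 0.207 → q = 6.3×0.165×0.207 = 0.2152 m³/s
Q = Σ q = 0.2275 m³/s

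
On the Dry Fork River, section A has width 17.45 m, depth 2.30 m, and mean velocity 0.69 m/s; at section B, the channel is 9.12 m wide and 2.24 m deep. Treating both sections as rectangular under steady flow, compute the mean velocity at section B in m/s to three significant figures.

1.36 m/s

Q = A₁V₁ = (17.45×2.30) × 0.69 = 27.69 m³/s
A₂ = 9.12 × 2.24 = 20.43 m²
V₂ = Q/A₂ = 27.69/20.43 = 1.356 m/s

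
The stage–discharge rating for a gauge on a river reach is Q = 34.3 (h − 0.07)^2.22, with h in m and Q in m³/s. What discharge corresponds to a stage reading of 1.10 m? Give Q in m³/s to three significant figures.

Q = 34.3 × (1.10 − 0.07)^2.22 = 34.3 × 1.03^2.22 = 36.63 m³/s

36.6 m³/s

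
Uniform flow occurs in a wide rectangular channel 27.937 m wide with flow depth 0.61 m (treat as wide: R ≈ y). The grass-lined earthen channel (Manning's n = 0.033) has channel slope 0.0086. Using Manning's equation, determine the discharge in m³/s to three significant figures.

34.4 m³/s

A = b·y = 27.937 × 0.61 = 17.04 m²
Wide channel: R ≈ y = 0.61 m
Q = (1/n)·A·R^(2/3)·S^(1/2) = (1/0.033) × 17.04 × 0.6100^(2/3) × 0.0086^(1/2) = 34.45 m³/s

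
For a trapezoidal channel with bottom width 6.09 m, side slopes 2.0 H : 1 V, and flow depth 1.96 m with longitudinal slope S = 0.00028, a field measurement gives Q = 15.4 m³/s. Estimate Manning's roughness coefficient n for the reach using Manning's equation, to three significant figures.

A = (b + z·y)·y = (6.09 + 2.0×1.96)×1.96 = 19.62 m²
P = b + 2y√(1+z²) = 6.09 + 2×1.96×√(1+2.0²) = 14.86 m
R = A/P = 19.62/14.86 = 1.321 m
n = (1/Q)·A·R^(2/3)·S^(1/2) = (1/15.4) × 19.62 × 1.204 × 0.01673 = 0.02566

0.0257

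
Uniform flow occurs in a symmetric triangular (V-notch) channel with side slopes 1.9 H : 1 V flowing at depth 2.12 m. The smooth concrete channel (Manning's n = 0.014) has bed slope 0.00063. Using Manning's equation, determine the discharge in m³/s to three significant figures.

14.7 m³/s

A = z·y² = 1.9×2.12² = 8.539 m²
P = 2y√(1+z²) = 2×2.12×√(1+1.9²) = 9.104 m
R = A/P = 8.539/9.104 = 0.9380 m
Q = (1/n)·A·R^(2/3)·S^(1/2) = (1/0.014) × 8.539 × 0.9380^(2/3) × 0.00063^(1/2) = 14.67 m³/s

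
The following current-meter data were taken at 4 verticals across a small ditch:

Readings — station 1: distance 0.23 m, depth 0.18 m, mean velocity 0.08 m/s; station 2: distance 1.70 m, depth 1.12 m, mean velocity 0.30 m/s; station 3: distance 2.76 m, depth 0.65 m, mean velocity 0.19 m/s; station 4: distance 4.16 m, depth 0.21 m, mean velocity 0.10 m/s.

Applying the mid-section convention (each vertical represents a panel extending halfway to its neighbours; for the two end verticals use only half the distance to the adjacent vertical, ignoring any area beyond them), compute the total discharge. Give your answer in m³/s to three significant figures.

0.602 m³/s

w_1 = (1.70 − 0.23)/2 = 0.735 m; q_1 = 0.08 × 0.18 × 0.735 = 0.01058 m³/s
w_2 = (2.76 − 0.23)/2 = 1.265 m; q_2 = 0.30 × 1.12 × 1.265 = 0.4250 m³/s
w_3 = (4.16 − 1.70)/2 = 1.23 m; q_3 = 0.19 × 0.65 × 1.23 = 0.1519 m³/s
w_4 = (4.16 − 2.76)/2 = 0.7 m; q_4 = 0.10 × 0.21 × 0.7 = 0.01470 m³/s
Q = Σ qᵢ = 0.6022 m³/s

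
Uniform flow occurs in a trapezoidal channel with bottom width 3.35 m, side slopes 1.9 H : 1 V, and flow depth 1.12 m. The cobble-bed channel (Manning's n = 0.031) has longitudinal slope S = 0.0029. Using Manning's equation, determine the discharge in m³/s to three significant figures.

8.81 m³/s

A = (b + z·y)·y = (3.35 + 1.9×1.12)×1.12 = 6.135 m²
P = b + 2y√(1+z²) = 3.35 + 2×1.12×√(1+1.9²) = 8.159 m
R = A/P = 6.135/8.159 = 0.7519 m
Q = (1/n)·A·R^(2/3)·S^(1/2) = (1/0.031) × 6.135 × 0.7519^(2/3) × 0.0029^(1/2) = 8.813 m³/s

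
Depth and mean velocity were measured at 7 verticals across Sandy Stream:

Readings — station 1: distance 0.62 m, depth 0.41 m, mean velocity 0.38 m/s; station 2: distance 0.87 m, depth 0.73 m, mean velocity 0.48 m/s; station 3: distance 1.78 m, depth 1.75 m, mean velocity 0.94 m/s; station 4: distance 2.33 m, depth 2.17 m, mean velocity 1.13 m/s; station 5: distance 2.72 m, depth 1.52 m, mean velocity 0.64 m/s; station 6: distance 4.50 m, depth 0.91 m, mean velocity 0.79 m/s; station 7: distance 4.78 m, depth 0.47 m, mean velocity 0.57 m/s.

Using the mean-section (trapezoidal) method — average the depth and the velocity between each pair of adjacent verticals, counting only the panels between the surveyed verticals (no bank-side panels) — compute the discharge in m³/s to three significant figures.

4.29 m³/s

Panel 1-2: Δb = 0.25 m, d̄ = (0.41+0.73)/2 = 0.57, v̄ = (0.38+0.48)/2 = 0.43 → q = 0.25×0.57×0.43 = 0.06128 m³/s
Panel 2-3: Δb = 0.91 m, d̄ = (0.73+1.75)/2 = 1.24, v̄ = (0.48+0.94)/2 = 0.71 → q = 0.91×1.24×0.71 = 0.8012 m³/s
Panel 3-4: Δb = 0.55 m, d̄ = (1.75+2.17)/2 = 1.96, v̄ = (0.94+1.13)/2 = 1.035 → q = 0.55×1.96×1.035 = 1.116 m³/s
Panel 4-5: Δb = 0.39 m, d̄ = (2.17+1.52)/2 = 1.845, v̄ = (1.13+0.64)/2 = 0.885 → q = 0.39×1.845×0.885 = 0.6368 m³/s
Panel 5-6: Δb = 1.78 m, d̄ = (1.52+0.91)/2 = 1.215, v̄ = (0.64+0.79)/2 = 0.715 → q = 1.78×1.215×0.715 = 1.546 m³/s
Panel 6-7: Δb = 0.28 m, d̄ = (0.91+0.47)/2 = 0.69, v̄ = (0.79+0.57)/2 = 0.68 → q = 0.28×0.69×0.68 = 0.1314 m³/s
Q = Σ q = 4.293 m³/s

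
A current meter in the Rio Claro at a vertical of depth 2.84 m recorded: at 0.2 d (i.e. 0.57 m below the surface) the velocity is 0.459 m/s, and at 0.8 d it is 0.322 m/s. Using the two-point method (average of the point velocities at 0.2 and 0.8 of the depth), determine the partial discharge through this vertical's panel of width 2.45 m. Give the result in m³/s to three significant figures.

v̄ = (0.459 + 0.322) / 2 = 0.3905 m/s
q = v̄ × d × w = 0.3905 × 2.84 × 2.45 = 2.717 m³/s

2.72 m³/s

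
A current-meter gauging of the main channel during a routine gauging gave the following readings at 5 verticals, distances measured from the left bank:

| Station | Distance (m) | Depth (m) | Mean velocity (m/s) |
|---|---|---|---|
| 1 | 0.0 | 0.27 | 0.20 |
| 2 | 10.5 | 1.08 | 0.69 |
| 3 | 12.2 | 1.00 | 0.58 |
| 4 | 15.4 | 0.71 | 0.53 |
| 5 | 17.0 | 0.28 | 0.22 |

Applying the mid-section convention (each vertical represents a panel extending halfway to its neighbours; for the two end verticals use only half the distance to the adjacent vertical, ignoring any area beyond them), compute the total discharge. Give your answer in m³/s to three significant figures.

w_1 = (10.5 − 0.0)/2 = 5.25 m; q_1 = 0.20 × 0.27 × 5.25 = 0.2835 m³/s
w_2 = (12.2 − 0.0)/2 = 6.1 m; q_2 = 0.69 × 1.08 × 6.1 = 4.546 m³/s
w_3 = (15.4 − 10.5)/2 = 2.45 m; q_3 = 0.58 × 1.00 × 2.45 = 1.421 m³/s
w_4 = (17.0 − 12.2)/2 = 2.4 m; q_4 = 0.53 × 0.71 × 2.4 = 0.9031 m³/s
w_5 = (17.0 − 15.4)/2 = 0.8 m; q_5 = 0.22 × 0.28 × 0.8 = 0.04928 m³/s
Q = Σ qᵢ = 7.203 m³/s

7.20 m³/s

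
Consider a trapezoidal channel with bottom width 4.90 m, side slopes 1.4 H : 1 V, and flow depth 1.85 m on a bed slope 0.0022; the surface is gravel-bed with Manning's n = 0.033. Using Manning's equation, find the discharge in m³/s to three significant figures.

22.6 m³/s

A = (b + z·y)·y = (4.90 + 1.4×1.85)×1.85 = 13.86 m²
P = b + 2y√(1+z²) = 4.90 + 2×1.85×√(1+1.4²) = 11.27 m
R = A/P = 13.86/11.27 = 1.230 m
Q = (1/n)·A·R^(2/3)·S^(1/2) = (1/0.033) × 13.86 × 1.230^(2/3) × 0.0022^(1/2) = 22.61 m³/s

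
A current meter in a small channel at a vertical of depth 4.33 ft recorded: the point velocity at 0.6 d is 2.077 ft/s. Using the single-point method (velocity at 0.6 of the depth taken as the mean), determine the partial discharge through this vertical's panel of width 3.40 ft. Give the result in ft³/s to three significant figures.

30.6 ft³/s

v̄ = v₀.₆ = 2.077 ft/s
q = v̄ × d × w = 2.077 × 4.33 × 3.40 = 30.58 ft³/s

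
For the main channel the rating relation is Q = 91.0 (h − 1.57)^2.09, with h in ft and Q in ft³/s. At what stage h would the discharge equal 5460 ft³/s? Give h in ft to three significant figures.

8.66 ft

h − h₀ = (Q/C)^(1/b) = (5460/91.0)^(1/2.09) = 7.092 ft
h = 1.57 + 7.092 = 8.662 ft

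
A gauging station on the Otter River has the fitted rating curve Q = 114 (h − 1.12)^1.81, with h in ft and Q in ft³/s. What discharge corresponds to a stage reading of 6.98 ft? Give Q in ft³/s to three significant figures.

Q = 114 × (6.98 − 1.12)^1.81 = 114 × 5.86^1.81 = 2798 ft³/s

2800 ft³/s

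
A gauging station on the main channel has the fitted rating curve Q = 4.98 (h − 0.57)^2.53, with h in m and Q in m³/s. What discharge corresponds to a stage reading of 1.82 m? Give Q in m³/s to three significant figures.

8.76 m³/s

Q = 4.98 × (1.82 − 0.57)^2.53 = 4.98 × 1.25^2.53 = 8.758 m³/s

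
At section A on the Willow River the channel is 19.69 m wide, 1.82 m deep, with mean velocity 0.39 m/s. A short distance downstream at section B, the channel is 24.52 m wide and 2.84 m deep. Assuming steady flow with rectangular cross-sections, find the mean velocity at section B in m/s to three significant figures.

0.201 m/s

Q = A₁V₁ = (19.69×1.82) × 0.39 = 13.98 m³/s
A₂ = 24.52 × 2.84 = 69.64 m²
V₂ = Q/A₂ = 13.98/69.64 = 0.2007 m/s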